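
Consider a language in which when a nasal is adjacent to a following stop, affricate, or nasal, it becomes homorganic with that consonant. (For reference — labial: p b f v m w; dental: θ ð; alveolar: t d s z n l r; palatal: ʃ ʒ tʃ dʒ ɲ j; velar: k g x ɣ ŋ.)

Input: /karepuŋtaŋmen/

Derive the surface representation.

[karepuntammen]

/ŋ/ before /t/ (alveolar) → [n]
/ŋ/ before /m/ (labial) → [m]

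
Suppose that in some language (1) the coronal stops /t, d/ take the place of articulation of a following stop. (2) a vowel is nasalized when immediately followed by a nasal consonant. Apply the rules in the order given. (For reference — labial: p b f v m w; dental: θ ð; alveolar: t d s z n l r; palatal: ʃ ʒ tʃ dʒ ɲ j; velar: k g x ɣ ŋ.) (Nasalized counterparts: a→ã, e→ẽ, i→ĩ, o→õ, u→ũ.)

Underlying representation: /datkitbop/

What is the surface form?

Rule 1: /t/ before /k/ (velar) → [k]
Rule 1: /t/ before /b/ (labial) → [p]
After rule 1: dakkipbop
Rule 2: no segment meets the rule's conditions; no change.

[dakkipbop]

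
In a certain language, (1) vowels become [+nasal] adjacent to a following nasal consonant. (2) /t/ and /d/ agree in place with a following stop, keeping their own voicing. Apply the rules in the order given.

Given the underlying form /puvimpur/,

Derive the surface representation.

[puvĩmpur]

Rule 1: /i/ before nasal /m/ → [ĩ]
After rule 1: puvĩmpur
Rule 2: no segment meets the rule's conditions; no change.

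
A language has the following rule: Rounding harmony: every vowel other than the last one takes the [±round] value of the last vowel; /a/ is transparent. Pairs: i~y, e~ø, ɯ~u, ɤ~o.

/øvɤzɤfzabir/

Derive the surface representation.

[evɤzɤfzabir]

/ø/ harmonizes with /i/ ([-round]) → [e]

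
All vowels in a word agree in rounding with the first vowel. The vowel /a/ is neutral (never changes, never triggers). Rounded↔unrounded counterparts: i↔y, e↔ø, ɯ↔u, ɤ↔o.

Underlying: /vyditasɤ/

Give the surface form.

/i/ harmonizes with /y/ ([+round]) → [y]
/ɤ/ harmonizes with /y/ ([+round]) → [o]

[vydytaso]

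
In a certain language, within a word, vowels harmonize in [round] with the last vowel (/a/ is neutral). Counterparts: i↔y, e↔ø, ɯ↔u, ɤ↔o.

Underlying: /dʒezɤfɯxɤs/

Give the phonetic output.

no segment meets the rule's conditions; no change.

[dʒezɤfɯxɤs]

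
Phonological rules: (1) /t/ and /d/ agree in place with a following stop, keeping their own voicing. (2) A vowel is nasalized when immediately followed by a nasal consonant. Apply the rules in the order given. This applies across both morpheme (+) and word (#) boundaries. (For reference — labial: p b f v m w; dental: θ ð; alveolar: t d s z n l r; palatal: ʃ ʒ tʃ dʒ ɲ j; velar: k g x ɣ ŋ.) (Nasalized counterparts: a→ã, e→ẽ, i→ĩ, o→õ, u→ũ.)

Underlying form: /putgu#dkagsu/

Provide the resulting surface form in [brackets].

[pukgu#gkagsu]

Rule 1: /t/ before /g/ (velar) → [k]
Rule 1: /d/ before /k/ (velar) → [g]
After rule 1: pukgu#gkagsu
Rule 2: no segment meets the rule's conditions; no change.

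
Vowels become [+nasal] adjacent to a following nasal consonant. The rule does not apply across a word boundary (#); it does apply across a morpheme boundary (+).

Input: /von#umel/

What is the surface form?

/o/ before nasal /n/ → [õ]
/u/ before nasal /m/ → [ũ]

[võn#ũmel]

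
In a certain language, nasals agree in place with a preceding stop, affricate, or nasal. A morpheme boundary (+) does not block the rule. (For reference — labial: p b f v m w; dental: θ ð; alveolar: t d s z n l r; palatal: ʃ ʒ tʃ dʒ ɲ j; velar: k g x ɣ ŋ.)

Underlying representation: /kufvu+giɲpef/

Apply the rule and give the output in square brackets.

[kufvu+giɲpef]

no segment meets the rule's conditions; no change.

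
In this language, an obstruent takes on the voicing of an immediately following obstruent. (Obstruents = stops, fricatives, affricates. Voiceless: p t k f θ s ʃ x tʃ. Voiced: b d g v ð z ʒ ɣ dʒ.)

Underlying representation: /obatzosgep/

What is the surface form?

/t/ before /z/ (voiced) → [d]
/s/ before /g/ (voiced) → [z]

[obadzozgep]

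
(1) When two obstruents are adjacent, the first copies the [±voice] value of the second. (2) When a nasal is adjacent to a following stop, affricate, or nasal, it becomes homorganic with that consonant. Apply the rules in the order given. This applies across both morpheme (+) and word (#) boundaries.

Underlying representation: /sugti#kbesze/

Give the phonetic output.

[sukti#gbezze]

Rule 1: /g/ before /t/ (voiceless) → [k]
Rule 1: /k/ before /b/ (voiced) → [g]
Rule 1: /s/ before /z/ (voiced) → [z]
After rule 1: sukti#gbezze
Rule 2: no segment meets the rule's conditions; no change.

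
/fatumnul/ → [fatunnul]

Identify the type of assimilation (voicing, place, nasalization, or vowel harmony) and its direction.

place assimilation, regressive

/m/→[n].
Each target copies a feature from the following segment, so the direction is regressive.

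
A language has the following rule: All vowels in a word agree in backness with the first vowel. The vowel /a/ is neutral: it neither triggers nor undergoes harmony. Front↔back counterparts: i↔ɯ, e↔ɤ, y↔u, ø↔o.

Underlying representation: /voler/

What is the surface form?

[volɤr]

/e/ harmonizes with /o/ ([+back]) → [ɤ]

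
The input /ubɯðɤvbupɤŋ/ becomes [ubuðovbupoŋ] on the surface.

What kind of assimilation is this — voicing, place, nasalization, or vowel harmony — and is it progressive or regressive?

/ɯ/→[u] /ɤ/→[o] /ɤ/→[o].
Vowels agree with the first vowel, so the harmony is progressive.

vowel harmony, progressive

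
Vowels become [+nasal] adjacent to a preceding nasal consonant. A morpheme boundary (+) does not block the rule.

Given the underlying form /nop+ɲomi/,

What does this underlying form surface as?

[nõp+ɲõmĩ]

/o/ after nasal /n/ → [õ]
/o/ after nasal /ɲ/ → [õ]
/i/ after nasal /m/ → [ĩ]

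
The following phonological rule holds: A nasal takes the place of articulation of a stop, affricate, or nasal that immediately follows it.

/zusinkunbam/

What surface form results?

/n/ before /k/ (velar) → [ŋ]
/n/ before /b/ (labial) → [m]

[zusiŋkumbam]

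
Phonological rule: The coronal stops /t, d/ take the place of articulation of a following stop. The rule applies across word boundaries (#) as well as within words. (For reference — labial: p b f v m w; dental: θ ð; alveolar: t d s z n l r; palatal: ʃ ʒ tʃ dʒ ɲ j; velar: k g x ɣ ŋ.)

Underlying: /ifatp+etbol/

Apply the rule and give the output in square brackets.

[ifapp+epbol]

/t/ before /p/ (labial) → [p]
/t/ before /b/ (labial) → [p]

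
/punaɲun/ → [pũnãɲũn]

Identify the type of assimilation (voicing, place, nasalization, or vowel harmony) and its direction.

/u/→[ũ] /a/→[ã] /u/→[ũ].
Each target copies a feature from the following segment, so the direction is regressive.

nasalization, regressive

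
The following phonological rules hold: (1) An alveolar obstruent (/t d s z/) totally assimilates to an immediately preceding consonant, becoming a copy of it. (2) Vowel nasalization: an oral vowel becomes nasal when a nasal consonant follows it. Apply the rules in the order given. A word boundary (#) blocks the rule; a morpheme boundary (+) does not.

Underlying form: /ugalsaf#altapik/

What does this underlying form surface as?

[ugallaf#allapik]

Rule 1: /s/ after /l/ → [l] (total assimilation)
Rule 1: /t/ after /l/ → [l] (total assimilation)
After rule 1: ugallaf#allapik
Rule 2: no segment meets the rule's conditions; no change.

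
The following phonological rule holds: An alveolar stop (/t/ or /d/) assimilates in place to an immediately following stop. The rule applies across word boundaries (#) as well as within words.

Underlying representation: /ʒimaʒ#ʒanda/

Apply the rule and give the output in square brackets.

[ʒimaʒ#ʒanda]

no segment meets the rule's conditions; no change.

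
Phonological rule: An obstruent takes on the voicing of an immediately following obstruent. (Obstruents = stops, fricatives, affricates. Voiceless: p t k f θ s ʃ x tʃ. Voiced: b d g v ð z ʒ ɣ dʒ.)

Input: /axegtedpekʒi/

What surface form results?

/g/ before /t/ (voiceless) → [k]
/d/ before /p/ (voiceless) → [t]
/k/ before /ʒ/ (voiced) → [g]

[axektetpegʒi]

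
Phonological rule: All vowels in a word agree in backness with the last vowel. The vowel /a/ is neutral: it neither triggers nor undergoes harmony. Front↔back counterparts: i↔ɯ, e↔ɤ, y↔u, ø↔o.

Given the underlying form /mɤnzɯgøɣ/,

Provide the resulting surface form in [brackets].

[menzigøɣ]

/ɤ/ harmonizes with /ø/ ([-back]) → [e]
/ɯ/ harmonizes with /ø/ ([-back]) → [i]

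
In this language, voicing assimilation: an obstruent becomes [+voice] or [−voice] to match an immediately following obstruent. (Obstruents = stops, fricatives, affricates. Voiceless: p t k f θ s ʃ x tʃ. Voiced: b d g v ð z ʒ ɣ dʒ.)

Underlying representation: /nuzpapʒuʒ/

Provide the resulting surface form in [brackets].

/z/ before /p/ (voiceless) → [s]
/p/ before /ʒ/ (voiced) → [b]

[nuspabʒuʒ]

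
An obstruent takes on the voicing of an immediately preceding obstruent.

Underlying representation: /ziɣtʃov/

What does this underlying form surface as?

/tʃ/ after /ɣ/ (voiced) → [dʒ]

[ziɣdʒov]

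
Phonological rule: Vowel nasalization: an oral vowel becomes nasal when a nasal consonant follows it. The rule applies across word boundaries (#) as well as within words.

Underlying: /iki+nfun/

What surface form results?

[ikĩ+nfũn]

/i/ before nasal /n/ → [ĩ]
/u/ before nasal /n/ → [ũ]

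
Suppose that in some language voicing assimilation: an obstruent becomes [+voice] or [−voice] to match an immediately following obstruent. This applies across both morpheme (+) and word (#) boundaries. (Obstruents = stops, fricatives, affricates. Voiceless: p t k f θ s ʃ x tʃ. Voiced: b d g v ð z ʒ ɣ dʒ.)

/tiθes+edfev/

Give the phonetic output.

/d/ before /f/ (voiceless) → [t]

[tiθes+etfev]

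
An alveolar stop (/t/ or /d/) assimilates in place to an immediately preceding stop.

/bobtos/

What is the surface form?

[bobpos]

/t/ after /b/ (labial) → [p]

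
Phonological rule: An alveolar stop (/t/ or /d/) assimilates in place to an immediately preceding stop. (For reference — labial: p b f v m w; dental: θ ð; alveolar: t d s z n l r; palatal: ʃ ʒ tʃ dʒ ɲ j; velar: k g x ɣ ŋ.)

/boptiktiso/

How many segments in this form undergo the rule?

2

/t/ after /p/ (labial) → [p]
/t/ after /k/ (velar) → [k]
2 segments change.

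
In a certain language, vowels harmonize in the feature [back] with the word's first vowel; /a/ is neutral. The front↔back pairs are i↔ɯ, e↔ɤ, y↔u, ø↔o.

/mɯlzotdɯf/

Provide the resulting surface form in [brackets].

no segment meets the rule's conditions; no change.

[mɯlzotdɯf]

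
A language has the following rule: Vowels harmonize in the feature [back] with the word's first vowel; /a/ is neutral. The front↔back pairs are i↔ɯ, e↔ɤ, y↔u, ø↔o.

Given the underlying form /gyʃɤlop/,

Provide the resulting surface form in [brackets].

[gyʃeløp]

/ɤ/ harmonizes with /y/ ([-back]) → [e]
/o/ harmonizes with /y/ ([-back]) → [ø]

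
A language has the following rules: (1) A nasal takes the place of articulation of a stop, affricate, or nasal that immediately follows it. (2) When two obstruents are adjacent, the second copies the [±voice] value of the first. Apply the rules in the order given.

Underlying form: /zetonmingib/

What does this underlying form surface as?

[zetommiŋgib]

Rule 1: /n/ before /m/ (labial) → [m]
Rule 1: /n/ before /g/ (velar) → [ŋ]
After rule 1: zetommiŋgib
Rule 2: no segment meets the rule's conditions; no change.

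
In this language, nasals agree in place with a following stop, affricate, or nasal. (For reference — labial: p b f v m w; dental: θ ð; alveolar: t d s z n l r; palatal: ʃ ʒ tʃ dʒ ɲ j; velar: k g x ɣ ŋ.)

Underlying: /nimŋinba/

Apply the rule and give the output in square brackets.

/m/ before /ŋ/ (velar) → [ŋ]
/n/ before /b/ (labial) → [m]

[niŋŋimba]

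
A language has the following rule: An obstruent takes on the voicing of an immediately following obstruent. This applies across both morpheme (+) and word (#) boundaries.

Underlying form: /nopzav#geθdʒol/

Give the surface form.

/p/ before /z/ (voiced) → [b]
/θ/ before /dʒ/ (voiced) → [ð]

[nobzav#geðdʒol]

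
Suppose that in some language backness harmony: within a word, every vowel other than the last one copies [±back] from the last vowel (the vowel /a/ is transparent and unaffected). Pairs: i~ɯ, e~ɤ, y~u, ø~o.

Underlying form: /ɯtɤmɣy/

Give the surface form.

[itemɣy]

/ɯ/ harmonizes with /y/ ([-back]) → [i]
/ɤ/ harmonizes with /y/ ([-back]) → [e]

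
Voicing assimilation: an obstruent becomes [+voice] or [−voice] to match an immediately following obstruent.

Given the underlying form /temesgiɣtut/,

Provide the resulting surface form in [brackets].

/s/ before /g/ (voiced) → [z]
/ɣ/ before /t/ (voiceless) → [x]

[temezgixtut]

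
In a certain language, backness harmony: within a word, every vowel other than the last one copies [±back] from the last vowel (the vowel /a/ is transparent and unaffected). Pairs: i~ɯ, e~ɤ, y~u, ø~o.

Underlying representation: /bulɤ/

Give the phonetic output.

[bulɤ]

no segment meets the rule's conditions; no change.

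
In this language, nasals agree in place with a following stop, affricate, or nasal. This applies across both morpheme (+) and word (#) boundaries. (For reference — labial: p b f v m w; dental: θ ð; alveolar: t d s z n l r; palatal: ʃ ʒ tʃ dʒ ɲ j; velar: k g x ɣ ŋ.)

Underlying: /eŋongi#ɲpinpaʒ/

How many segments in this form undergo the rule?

/n/ before /g/ (velar) → [ŋ]
/ɲ/ before /p/ (labial) → [m]
/n/ before /p/ (labial) → [m]
3 segments change.

3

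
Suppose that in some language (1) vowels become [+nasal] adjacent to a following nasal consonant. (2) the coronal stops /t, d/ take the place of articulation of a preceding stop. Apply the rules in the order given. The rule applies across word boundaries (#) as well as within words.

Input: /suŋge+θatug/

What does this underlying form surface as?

Rule 1: /u/ before nasal /ŋ/ → [ũ]
After rule 1: sũŋge+θatug
Rule 2: no segment meets the rule's conditions; no change.

[sũŋge+θatug]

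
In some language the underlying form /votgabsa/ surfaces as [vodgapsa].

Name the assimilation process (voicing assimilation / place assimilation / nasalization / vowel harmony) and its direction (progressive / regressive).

/t/→[d] /b/→[p].
Each target copies a feature from the following segment, so the direction is regressive.

voicing assimilation, regressive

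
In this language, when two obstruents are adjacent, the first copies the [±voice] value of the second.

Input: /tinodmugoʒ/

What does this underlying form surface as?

[tinodmugoʒ]

no segment meets the rule's conditions; no change.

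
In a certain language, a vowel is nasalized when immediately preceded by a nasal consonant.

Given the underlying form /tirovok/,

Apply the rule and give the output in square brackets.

[tirovok]

no segment meets the rule's conditions; no change.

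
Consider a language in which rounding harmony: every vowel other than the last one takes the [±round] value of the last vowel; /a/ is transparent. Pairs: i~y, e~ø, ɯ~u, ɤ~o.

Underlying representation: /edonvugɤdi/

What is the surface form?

/o/ harmonizes with /i/ ([-round]) → [ɤ]
/u/ harmonizes with /i/ ([-round]) → [ɯ]

[edɤnvɯgɤdi]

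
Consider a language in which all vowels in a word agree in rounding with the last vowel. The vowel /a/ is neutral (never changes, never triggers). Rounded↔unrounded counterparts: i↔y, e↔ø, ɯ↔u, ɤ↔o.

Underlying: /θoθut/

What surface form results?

[θoθut]

no segment meets the rule's conditions; no change.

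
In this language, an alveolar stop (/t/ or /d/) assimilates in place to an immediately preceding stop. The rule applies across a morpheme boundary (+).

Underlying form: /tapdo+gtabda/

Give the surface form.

/d/ after /p/ (labial) → [b]
/t/ after /g/ (velar) → [k]
/d/ after /b/ (labial) → [b]

[tapbo+gkabba]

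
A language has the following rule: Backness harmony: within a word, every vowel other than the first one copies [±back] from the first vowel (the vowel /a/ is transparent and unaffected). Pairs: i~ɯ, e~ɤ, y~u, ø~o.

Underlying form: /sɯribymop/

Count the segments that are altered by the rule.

/i/ harmonizes with /ɯ/ ([+back]) → [ɯ]
/y/ harmonizes with /ɯ/ ([+back]) → [u]
2 segments change.

2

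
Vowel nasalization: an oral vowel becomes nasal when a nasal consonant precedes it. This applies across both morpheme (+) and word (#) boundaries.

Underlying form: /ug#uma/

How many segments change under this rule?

1

/a/ after nasal /m/ → [ã]
1 segment changes.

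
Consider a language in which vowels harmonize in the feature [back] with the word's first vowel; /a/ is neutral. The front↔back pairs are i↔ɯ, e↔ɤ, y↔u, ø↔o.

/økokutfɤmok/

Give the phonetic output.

/o/ harmonizes with /ø/ ([-back]) → [ø]
/u/ harmonizes with /ø/ ([-back]) → [y]
/ɤ/ harmonizes with /ø/ ([-back]) → [e]
/o/ harmonizes with /ø/ ([-back]) → [ø]

[økøkytfemøk]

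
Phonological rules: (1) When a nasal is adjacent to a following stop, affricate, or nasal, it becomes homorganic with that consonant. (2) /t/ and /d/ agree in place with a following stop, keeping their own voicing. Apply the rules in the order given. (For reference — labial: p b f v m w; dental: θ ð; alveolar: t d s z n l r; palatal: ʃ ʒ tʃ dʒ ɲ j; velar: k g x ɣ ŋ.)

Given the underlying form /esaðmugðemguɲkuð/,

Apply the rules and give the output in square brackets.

[esaðmugðeŋguŋkuð]

Rule 1: /m/ before /g/ (velar) → [ŋ]
Rule 1: /ɲ/ before /k/ (velar) → [ŋ]
After rule 1: esaðmugðeŋguŋkuð
Rule 2: no segment meets the rule's conditions; no change.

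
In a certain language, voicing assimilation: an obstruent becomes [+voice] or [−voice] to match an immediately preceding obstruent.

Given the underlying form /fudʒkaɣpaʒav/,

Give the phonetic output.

[fudʒgaɣbaʒav]

/k/ after /dʒ/ (voiced) → [g]
/p/ after /ɣ/ (voiced) → [b]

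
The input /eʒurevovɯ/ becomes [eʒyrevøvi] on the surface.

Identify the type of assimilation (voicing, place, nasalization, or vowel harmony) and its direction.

/u/→[y] /o/→[ø] /ɯ/→[i].
Vowels agree with the first vowel, so the harmony is progressive.

vowel harmony, progressive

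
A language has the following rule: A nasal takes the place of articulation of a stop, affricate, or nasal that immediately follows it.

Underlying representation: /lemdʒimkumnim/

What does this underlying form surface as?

/m/ before /dʒ/ (palatal) → [ɲ]
/m/ before /k/ (velar) → [ŋ]
/m/ before /n/ (alveolar) → [n]

[leɲdʒiŋkunnim]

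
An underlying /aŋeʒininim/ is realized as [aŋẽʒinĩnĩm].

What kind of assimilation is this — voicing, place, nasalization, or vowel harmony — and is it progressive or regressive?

/e/→[ẽ] /i/→[ĩ] /i/→[ĩ].
Each target copies a feature from the preceding segment, so the direction is progressive.

nasalization, progressive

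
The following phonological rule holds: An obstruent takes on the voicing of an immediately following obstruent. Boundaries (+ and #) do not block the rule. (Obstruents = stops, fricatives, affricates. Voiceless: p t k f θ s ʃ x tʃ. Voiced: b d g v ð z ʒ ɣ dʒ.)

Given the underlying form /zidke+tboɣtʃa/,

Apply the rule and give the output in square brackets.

/d/ before /k/ (voiceless) → [t]
/t/ before /b/ (voiced) → [d]
/ɣ/ before /tʃ/ (voiceless) → [x]

[zitke+dboxtʃa]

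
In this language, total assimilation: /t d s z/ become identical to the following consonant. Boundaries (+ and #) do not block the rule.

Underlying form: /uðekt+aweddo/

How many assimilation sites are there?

No segment meets the rule's conditions.

0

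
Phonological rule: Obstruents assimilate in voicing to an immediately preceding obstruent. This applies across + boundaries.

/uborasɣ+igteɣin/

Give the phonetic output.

/ɣ/ after /s/ (voiceless) → [x]
/t/ after /g/ (voiced) → [d]

[uborasx+igdeɣin]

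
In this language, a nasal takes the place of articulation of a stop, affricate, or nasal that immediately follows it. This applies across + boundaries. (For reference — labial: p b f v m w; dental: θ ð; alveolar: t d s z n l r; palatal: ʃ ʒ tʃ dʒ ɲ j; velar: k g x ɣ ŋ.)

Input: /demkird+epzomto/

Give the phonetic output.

/m/ before /k/ (velar) → [ŋ]
/m/ before /t/ (alveolar) → [n]

[deŋkird+epzonto]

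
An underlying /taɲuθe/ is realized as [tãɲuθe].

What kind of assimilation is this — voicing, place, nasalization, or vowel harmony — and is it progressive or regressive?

/a/→[ã].
Each target copies a feature from the following segment, so the direction is regressive.

nasalization, regressive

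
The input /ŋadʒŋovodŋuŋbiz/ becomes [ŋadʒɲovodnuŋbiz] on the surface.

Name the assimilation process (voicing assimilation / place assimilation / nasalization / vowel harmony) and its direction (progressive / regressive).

place assimilation, progressive

/ŋ/→[ɲ] /ŋ/→[n].
Each target copies a feature from the preceding segment, so the direction is progressive.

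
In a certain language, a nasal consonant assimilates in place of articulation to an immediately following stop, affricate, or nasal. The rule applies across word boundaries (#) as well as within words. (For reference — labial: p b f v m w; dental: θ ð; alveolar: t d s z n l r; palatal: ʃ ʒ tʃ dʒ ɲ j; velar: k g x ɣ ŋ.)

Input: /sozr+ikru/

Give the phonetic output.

no segment meets the rule's conditions; no change.

[sozr+ikru]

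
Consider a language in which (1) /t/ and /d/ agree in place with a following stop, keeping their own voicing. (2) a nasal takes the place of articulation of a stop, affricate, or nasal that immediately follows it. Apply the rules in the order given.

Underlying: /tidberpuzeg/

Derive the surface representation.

Rule 1: /d/ before /b/ (labial) → [b]
After rule 1: tibberpuzeg
Rule 2: no segment meets the rule's conditions; no change.

[tibberpuzeg]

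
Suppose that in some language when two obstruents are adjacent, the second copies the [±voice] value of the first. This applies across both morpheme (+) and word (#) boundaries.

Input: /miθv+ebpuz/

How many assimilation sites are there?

2

/v/ after /θ/ (voiceless) → [f]
/p/ after /b/ (voiced) → [b]
2 segments change.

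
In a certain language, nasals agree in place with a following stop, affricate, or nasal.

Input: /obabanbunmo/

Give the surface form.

/n/ before /b/ (labial) → [m]
/n/ before /m/ (labial) → [m]

[obabambummo]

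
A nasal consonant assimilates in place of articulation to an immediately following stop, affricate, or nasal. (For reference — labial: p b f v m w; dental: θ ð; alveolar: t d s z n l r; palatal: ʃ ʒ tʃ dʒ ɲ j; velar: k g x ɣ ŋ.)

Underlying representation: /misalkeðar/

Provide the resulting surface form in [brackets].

no segment meets the rule's conditions; no change.

[misalkeðar]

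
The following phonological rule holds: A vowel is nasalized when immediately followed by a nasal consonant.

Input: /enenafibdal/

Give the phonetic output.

[ẽnẽnafibdal]

/e/ before nasal /n/ → [ẽ]
/e/ before nasal /n/ → [ẽ]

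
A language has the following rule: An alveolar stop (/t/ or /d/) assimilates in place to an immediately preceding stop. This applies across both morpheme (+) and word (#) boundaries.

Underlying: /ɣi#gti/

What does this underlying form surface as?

/t/ after /g/ (velar) → [k]

[ɣi#gki]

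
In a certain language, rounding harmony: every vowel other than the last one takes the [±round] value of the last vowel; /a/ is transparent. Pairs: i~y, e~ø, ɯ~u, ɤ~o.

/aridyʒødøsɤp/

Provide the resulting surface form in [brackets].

/y/ harmonizes with /ɤ/ ([-round]) → [i]
/ø/ harmonizes with /ɤ/ ([-round]) → [e]
/ø/ harmonizes with /ɤ/ ([-round]) → [e]

[aridiʒedesɤp]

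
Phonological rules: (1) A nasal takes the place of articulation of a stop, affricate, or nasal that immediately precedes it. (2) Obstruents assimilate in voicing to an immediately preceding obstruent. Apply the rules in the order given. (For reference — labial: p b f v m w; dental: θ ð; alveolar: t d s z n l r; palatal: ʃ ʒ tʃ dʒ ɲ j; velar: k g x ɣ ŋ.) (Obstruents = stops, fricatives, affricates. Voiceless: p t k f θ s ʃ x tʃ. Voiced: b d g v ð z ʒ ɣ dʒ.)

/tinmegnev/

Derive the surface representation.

[tinnegŋev]

Rule 1: /m/ after /n/ (alveolar) → [n]
Rule 1: /n/ after /g/ (velar) → [ŋ]
After rule 1: tinnegŋev
Rule 2: no segment meets the rule's conditions; no change.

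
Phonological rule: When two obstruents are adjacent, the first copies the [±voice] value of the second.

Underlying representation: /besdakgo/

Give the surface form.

/s/ before /d/ (voiced) → [z]
/k/ before /g/ (voiced) → [g]

[bezdaggo]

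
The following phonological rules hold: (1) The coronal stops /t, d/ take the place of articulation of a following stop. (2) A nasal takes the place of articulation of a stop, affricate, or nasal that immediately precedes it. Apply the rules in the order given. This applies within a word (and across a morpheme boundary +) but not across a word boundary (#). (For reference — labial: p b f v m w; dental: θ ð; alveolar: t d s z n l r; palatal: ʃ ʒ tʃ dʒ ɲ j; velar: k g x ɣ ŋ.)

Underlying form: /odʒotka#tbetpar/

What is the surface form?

[odʒokka#pbeppar]

Rule 1: /t/ before /k/ (velar) → [k]
Rule 1: /t/ before /b/ (labial) → [p]
Rule 1: /t/ before /p/ (labial) → [p]
After rule 1: odʒokka#pbeppar
Rule 2: no segment meets the rule's conditions; no change.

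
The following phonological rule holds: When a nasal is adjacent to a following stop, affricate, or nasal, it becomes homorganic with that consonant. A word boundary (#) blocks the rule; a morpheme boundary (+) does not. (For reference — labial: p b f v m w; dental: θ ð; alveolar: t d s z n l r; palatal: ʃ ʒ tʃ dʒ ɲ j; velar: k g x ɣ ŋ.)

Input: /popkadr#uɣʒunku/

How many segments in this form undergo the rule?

/n/ before /k/ (velar) → [ŋ]
1 segment changes.

1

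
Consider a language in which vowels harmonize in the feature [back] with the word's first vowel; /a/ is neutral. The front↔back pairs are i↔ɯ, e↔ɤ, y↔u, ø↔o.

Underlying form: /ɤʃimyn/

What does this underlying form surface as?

/i/ harmonizes with /ɤ/ ([+back]) → [ɯ]
/y/ harmonizes with /ɤ/ ([+back]) → [u]

[ɤʃɯmun]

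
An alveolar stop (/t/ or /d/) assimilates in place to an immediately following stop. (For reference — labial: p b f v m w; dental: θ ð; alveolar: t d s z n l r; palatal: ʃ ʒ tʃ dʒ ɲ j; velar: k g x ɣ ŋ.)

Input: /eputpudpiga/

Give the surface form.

[epuppubpiga]

/t/ before /p/ (labial) → [p]
/d/ before /p/ (labial) → [b]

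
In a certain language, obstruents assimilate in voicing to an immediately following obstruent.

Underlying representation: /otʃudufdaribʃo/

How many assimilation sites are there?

2

/f/ before /d/ (voiced) → [v]
/b/ before /ʃ/ (voiceless) → [p]
2 segments change.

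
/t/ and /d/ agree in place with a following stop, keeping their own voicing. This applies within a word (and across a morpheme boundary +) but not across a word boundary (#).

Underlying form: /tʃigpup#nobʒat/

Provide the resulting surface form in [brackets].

no segment meets the rule's conditions; no change.

[tʃigpup#nobʒat]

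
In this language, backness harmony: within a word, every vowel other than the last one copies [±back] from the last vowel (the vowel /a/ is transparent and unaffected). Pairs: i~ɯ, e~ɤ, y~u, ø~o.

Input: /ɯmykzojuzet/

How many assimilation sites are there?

/ɯ/ harmonizes with /e/ ([-back]) → [i]
/o/ harmonizes with /e/ ([-back]) → [ø]
/u/ harmonizes with /e/ ([-back]) → [y]
3 segments change.

3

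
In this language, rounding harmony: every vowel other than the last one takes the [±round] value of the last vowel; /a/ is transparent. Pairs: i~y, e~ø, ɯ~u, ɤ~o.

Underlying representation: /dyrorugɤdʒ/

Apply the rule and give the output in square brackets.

/y/ harmonizes with /ɤ/ ([-round]) → [i]
/o/ harmonizes with /ɤ/ ([-round]) → [ɤ]
/u/ harmonizes with /ɤ/ ([-round]) → [ɯ]

[dirɤrɯgɤdʒ]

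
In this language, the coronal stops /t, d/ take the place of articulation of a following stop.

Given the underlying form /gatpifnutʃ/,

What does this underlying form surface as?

/t/ before /p/ (labial) → [p]

[gappifnutʃ]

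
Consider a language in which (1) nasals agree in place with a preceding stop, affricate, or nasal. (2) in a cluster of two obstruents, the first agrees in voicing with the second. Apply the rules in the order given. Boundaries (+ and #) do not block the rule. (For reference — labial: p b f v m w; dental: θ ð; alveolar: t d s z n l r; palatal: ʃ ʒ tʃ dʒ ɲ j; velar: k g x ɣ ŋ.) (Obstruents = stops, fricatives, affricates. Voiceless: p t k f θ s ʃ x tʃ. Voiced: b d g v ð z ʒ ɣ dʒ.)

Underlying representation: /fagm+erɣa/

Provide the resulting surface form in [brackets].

[fagŋ+erɣa]

Rule 1: /m/ after /g/ (velar) → [ŋ]
After rule 1: fagŋ+erɣa
Rule 2: no segment meets the rule's conditions; no change.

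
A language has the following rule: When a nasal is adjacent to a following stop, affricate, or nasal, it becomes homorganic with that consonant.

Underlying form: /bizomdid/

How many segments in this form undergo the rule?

/m/ before /d/ (alveolar) → [n]
1 segment changes.

1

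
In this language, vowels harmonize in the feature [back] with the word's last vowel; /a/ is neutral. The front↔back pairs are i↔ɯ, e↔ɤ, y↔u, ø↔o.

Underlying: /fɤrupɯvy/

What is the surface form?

/ɤ/ harmonizes with /y/ ([-back]) → [e]
/u/ harmonizes with /y/ ([-back]) → [y]
/ɯ/ harmonizes with /y/ ([-back]) → [i]

[ferypivy]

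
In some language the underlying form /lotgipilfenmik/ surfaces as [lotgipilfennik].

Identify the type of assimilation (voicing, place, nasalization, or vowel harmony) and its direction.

/m/→[n].
Each target copies a feature from the preceding segment, so the direction is progressive.

place assimilation, progressive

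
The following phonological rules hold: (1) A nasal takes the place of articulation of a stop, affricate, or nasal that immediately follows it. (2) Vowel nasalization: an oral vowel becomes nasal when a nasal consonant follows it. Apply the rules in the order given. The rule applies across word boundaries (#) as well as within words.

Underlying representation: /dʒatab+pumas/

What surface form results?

Rule 1: no segment meets the rule's conditions; no change.
After rule 1: dʒatab+pumas
Rule 2: /u/ before nasal /m/ → [ũ]

[dʒatab+pũmas]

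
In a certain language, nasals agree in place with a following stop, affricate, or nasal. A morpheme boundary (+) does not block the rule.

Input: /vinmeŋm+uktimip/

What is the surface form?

[vimmemm+uktimip]

/n/ before /m/ (labial) → [m]
/ŋ/ before /m/ (labial) → [m]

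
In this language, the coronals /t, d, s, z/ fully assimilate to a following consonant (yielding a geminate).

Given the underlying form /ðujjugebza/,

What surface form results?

[ðujjugebza]

no segment meets the rule's conditions; no change.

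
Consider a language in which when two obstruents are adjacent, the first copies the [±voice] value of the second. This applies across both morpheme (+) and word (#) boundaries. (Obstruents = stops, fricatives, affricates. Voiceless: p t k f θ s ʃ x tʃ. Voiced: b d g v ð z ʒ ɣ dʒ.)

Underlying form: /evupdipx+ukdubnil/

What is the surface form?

[evubdipx+ugdubnil]

/p/ before /d/ (voiced) → [b]
/k/ before /d/ (voiced) → [g]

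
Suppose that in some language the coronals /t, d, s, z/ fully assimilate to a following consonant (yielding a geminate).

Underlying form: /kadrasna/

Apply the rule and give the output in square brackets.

/d/ before /r/ → [r] (total assimilation)
/s/ before /n/ → [n] (total assimilation)

[karranna]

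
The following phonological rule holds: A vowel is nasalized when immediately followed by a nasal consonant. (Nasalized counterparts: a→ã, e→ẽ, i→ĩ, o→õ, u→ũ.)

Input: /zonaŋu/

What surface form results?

/o/ before nasal /n/ → [õ]
/a/ before nasal /ŋ/ → [ã]

[zõnãŋu]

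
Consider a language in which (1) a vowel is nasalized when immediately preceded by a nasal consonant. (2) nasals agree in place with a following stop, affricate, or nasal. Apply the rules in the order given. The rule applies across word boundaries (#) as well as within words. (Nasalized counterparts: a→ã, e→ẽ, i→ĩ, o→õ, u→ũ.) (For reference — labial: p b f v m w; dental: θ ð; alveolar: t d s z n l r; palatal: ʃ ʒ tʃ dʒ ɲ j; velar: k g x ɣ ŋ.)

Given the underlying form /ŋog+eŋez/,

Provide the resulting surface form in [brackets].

Rule 1: /o/ after nasal /ŋ/ → [õ]
Rule 1: /e/ after nasal /ŋ/ → [ẽ]
After rule 1: ŋõg+eŋẽz
Rule 2: no segment meets the rule's conditions; no change.

[ŋõg+eŋẽz]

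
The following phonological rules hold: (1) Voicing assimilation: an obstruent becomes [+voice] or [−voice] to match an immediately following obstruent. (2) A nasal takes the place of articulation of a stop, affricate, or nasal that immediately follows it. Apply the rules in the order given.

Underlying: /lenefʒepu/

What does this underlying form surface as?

[lenevʒepu]

Rule 1: /f/ before /ʒ/ (voiced) → [v]
After rule 1: lenevʒepu
Rule 2: no segment meets the rule's conditions; no change.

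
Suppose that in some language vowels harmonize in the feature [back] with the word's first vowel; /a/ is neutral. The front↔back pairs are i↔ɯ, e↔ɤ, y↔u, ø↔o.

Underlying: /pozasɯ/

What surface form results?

[pozasɯ]

no segment meets the rule's conditions; no change.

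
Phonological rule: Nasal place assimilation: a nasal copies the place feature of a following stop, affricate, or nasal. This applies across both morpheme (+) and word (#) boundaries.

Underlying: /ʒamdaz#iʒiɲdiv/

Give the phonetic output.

[ʒandaz#iʒindiv]

/m/ before /d/ (alveolar) → [n]
/ɲ/ before /d/ (alveolar) → [n]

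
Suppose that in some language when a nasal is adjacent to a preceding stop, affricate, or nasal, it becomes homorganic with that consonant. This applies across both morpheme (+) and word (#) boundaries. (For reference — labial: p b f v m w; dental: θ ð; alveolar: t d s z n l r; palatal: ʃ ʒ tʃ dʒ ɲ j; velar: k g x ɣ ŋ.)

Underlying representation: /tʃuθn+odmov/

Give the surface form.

[tʃuθn+odnov]

/m/ after /d/ (alveolar) → [n]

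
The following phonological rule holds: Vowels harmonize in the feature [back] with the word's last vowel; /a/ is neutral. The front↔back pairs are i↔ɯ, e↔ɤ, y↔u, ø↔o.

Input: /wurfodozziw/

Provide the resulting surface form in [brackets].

/u/ harmonizes with /i/ ([-back]) → [y]
/o/ harmonizes with /i/ ([-back]) → [ø]
/o/ harmonizes with /i/ ([-back]) → [ø]

[wyrfødøzziw]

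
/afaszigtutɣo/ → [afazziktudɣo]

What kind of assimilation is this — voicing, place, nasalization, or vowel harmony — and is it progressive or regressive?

voicing assimilation, regressive

/s/→[z] /g/→[k] /t/→[d].
Each target copies a feature from the following segment, so the direction is regressive.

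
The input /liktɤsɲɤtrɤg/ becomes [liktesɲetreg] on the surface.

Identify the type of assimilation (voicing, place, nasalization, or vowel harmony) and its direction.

vowel harmony, progressive

/ɤ/→[e] /ɤ/→[e] /ɤ/→[e].
Vowels agree with the first vowel, so the harmony is progressive.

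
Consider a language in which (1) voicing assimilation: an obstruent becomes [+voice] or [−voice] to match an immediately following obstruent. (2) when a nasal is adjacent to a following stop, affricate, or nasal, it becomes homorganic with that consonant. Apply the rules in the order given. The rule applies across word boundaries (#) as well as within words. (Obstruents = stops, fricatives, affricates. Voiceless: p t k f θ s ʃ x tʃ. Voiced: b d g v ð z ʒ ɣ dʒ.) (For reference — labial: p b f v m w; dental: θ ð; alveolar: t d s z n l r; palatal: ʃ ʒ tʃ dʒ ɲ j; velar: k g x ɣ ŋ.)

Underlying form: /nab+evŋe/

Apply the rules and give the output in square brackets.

[nab+evŋe]

Rule 1: no segment meets the rule's conditions; no change.
After rule 1: nab+evŋe
Rule 2: no segment meets the rule's conditions; no change.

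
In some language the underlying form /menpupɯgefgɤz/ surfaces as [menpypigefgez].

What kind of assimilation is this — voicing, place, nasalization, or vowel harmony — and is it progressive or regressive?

vowel harmony, progressive

/u/→[y] /ɯ/→[i] /ɤ/→[e].
Vowels agree with the first vowel, so the harmony is progressive.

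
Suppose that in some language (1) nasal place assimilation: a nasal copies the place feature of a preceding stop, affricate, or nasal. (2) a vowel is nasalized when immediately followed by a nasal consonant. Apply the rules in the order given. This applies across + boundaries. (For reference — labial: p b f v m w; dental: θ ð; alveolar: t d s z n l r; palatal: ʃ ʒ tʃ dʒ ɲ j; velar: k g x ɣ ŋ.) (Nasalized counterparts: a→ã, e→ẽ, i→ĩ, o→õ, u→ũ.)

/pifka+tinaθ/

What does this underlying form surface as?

Rule 1: no segment meets the rule's conditions; no change.
After rule 1: pifka+tinaθ
Rule 2: /i/ before nasal /n/ → [ĩ]

[pifka+tĩnaθ]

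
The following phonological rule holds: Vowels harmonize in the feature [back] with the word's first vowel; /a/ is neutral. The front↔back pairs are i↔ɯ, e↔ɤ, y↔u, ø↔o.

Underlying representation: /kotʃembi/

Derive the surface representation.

/e/ harmonizes with /o/ ([+back]) → [ɤ]
/i/ harmonizes with /o/ ([+back]) → [ɯ]

[kotʃɤmbɯ]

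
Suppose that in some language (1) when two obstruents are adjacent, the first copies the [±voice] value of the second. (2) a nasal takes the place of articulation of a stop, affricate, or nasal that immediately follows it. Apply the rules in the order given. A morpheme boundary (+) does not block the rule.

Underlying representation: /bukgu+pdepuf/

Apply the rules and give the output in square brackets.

[buggu+bdepuf]

Rule 1: /k/ before /g/ (voiced) → [g]
Rule 1: /p/ before /d/ (voiced) → [b]
After rule 1: buggu+bdepuf
Rule 2: no segment meets the rule's conditions; no change.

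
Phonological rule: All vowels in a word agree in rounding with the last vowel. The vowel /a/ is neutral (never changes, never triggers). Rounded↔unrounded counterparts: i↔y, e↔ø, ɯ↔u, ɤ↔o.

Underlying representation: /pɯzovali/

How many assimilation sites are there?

1

/o/ harmonizes with /i/ ([-round]) → [ɤ]
1 segment changes.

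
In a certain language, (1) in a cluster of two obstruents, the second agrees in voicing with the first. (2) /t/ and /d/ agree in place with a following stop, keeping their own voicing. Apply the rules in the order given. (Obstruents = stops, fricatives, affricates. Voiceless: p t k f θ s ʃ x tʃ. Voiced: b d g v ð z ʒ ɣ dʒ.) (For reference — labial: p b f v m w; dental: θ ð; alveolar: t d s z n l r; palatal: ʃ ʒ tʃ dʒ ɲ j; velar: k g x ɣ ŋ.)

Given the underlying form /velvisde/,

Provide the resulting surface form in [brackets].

Rule 1: /d/ after /s/ (voiceless) → [t]
After rule 1: velviste
Rule 2: no segment meets the rule's conditions; no change.

[velviste]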